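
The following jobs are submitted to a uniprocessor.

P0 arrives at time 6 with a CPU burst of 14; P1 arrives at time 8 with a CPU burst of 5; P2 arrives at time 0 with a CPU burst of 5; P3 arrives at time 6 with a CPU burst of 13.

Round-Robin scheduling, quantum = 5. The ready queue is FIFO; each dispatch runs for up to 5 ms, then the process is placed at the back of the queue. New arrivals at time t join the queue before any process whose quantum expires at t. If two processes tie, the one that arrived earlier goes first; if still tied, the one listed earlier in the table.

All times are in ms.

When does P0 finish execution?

Schedule: | P2 0-5 | idle 5-6 | P0 6-11 | P3 11-16 | P1 16-21 | P0 21-26 | P3 26-31 | P0 31-35 | P3 35-38 |
Completion: P0=35  P1=21  P2=5  P3=38

35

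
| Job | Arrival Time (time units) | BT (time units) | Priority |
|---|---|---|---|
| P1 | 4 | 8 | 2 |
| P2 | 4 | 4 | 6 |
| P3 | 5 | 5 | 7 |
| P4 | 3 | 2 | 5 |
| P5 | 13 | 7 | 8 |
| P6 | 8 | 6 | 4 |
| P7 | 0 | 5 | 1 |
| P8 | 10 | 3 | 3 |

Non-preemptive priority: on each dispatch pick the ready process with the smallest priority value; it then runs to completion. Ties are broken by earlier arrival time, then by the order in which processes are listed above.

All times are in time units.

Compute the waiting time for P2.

Gantt: | P7 0-5 | P1 5-13 | P8 13-16 | P6 16-22 | P4 22-24 | P2 24-28 | P3 28-33 | P5 33-40 |
Completion: P1=13  P2=28  P3=33  P4=24  P5=40  P6=22  P7=5  P8=16
Waiting(P2) = turnaround − burst = 24 − 4 = 20

20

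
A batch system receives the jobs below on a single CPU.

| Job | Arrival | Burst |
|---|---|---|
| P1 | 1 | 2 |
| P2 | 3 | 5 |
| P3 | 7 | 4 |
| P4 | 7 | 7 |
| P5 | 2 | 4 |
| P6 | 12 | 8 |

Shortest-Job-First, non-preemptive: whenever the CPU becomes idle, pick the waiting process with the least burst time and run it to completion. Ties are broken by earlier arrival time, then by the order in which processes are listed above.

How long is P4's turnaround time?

16

Timeline: | idle 0-1 | P1 1-3 | P5 3-7 | P3 7-11 | P2 11-16 | P4 16-23 | P6 23-31 |
Completion: P1=3  P2=16  P3=11  P4=23  P5=7  P6=31
Turnaround (C−A): P1=2  P2=13  P3=4  P4=16  P5=5  P6=19
Turnaround(P4) = completion − arrival = 23 − 7 = 16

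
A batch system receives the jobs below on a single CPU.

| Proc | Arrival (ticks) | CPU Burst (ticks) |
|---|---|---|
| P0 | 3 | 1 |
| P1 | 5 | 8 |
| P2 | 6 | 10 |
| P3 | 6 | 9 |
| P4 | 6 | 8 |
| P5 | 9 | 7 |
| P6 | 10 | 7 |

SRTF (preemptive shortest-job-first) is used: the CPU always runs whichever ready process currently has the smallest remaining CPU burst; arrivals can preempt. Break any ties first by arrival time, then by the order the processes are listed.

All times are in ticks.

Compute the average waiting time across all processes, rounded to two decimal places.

Gantt: | idle 0-3 | P0 3-4 | idle 4-5 | P1 5-13 | P5 13-20 | P6 20-27 | P4 27-35 | P3 35-44 | P2 44-54 |
Completion: P0=4  P1=13  P2=54  P3=44  P4=35  P5=20  P6=27
Turnaround (C−A): P0=1  P1=8  P2=48  P3=38  P4=29  P5=11  P6=17
Waiting times: P0=0, P1=0, P2=38, P3=29, P4=21, P5=4, P6=10
Average waiting = (0+0+38+29+21+4+10) / 7 = 102/7 = 14.57

14.57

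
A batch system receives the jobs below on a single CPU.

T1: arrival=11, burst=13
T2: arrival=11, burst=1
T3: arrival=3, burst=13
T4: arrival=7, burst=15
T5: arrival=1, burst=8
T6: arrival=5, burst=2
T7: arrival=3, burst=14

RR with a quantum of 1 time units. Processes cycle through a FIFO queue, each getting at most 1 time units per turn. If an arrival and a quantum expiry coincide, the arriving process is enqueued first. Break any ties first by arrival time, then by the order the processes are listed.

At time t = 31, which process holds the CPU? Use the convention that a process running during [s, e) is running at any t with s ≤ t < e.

T1

Gantt: | idle 0-1 | T5 1-3 | T3 3-4 | T7 4-5 | T5 5-6 | T3 6-7 | T6 7-8 | T7 8-9 | T5 9-10 | T4 10-11 | T3 11-12 | T6 12-13 | T7 13-14 | T5 14-15 | T1 15-16 | T2 16-17 | T4 17-18 | T3 18-19 | T7 19-20 | T5 20-21 | T1 21-22 | T4 22-23 | T3 23-24 | T7 24-25 | T5 25-26 | T1 26-27 | T4 27-28 | T3 28-29 | T7 29-30 | T5 30-31 | T1 31-32 | T4 32-33 | T3 33-34 | T7 34-35 | T1 35-36 | T4 36-37 | T3 37-38 | T7 38-39 | T1 39-40 | T4 40-41 | T3 41-42 | T7 42-43 | T1 43-44 | T4 44-45 | T3 45-46 | T7 46-47 | T1 47-48 | T4 48-49 | T3 49-50 | T7 50-51 | T1 51-52 | T4 52-53 | T3 53-54 | T7 54-55 | T1 55-56 | T4 56-57 | T3 57-58 | T7 58-59 | T1 59-60 | T4 60-61 | T7 61-62 | T1 62-63 | T4 63-64 | T1 64-65 | T4 65-67 |
Completion: T1=65  T2=17  T3=58  T4=67  T5=31  T6=13  T7=62
Turnaround (C−A): T1=54  T2=6  T3=55  T4=60  T5=30  T6=8  T7=59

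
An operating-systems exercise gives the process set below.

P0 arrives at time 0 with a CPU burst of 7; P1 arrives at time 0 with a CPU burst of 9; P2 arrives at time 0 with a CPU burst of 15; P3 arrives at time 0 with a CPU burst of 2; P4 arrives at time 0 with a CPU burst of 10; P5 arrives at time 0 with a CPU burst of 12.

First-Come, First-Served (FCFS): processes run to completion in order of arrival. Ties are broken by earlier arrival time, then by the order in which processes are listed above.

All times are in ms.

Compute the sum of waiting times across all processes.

Timeline: | P0 0-7 | P1 7-16 | P2 16-31 | P3 31-33 | P4 33-43 | P5 43-55 |
Completion: P0=7  P1=16  P2=31  P3=33  P4=43  P5=55
Turnaround (C−A): P0=7  P1=16  P2=31  P3=33  P4=43  P5=55
Waiting = turnaround − burst: P0=0, P1=7, P2=16, P3=31, P4=33, P5=43
Total waiting = 0 + 7 + 16 + 31 + 33 + 43 = 130

130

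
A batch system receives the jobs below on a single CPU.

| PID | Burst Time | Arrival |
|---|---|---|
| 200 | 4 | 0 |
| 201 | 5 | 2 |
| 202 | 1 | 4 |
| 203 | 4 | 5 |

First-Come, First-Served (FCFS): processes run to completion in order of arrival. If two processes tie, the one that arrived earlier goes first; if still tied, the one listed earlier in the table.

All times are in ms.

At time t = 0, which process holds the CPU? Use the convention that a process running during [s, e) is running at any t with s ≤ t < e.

200

Gantt: | 200 0-4 | 201 4-9 | 202 9-10 | 203 10-14 |
Completion: 200=4  201=9  202=10  203=14
Turnaround (C−A): 200=4  201=7  202=6  203=9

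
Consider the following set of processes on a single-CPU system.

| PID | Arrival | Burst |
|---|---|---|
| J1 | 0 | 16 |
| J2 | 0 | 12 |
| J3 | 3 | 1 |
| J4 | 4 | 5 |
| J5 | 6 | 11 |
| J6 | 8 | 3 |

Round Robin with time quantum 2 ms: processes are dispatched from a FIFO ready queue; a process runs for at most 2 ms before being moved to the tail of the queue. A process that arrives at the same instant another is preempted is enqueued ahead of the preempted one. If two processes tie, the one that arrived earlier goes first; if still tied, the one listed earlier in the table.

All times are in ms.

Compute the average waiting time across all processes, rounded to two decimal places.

21.00

Timeline: | J1 0-2 | J2 2-4 | J1 4-6 | J3 6-7 | J4 7-9 | J2 9-11 | J5 11-13 | J1 13-15 | J6 15-17 | J4 17-19 | J2 19-21 | J5 21-23 | J1 23-25 | J6 25-26 | J4 26-27 | J2 27-29 | J5 29-31 | J1 31-33 | J2 33-35 | J5 35-37 | J1 37-39 | J2 39-41 | J5 41-43 | J1 43-45 | J5 45-46 | J1 46-48 |
Completion: J1=48  J2=41  J3=7  J4=27  J5=46  J6=26
Waiting times: J1=32, J2=29, J3=3, J4=18, J5=29, J6=15
Average waiting = (32+29+3+18+29+15) / 6 = 126/6 = 21.00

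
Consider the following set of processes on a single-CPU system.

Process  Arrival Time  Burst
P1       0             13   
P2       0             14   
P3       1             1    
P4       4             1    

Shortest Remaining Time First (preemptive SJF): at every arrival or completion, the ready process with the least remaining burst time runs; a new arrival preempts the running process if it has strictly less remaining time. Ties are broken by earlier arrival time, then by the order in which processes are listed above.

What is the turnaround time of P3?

1

Schedule: | P1 0-1 | P3 1-2 | P1 2-4 | P4 4-5 | P1 5-15 | P2 15-29 |
Completion: P1=15  P2=29  P3=2  P4=5
Turnaround(P3) = completion − arrival = 2 − 1 = 1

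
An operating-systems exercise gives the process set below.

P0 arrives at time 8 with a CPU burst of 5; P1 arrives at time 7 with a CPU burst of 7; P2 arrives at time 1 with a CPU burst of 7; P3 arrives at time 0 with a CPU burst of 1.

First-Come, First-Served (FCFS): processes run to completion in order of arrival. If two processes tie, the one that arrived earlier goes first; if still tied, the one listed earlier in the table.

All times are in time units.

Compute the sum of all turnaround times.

28

Schedule: | P3 0-1 | P2 1-8 | P1 8-15 | P0 15-20 |
Completion: P0=20  P1=15  P2=8  P3=1
Turnaround = completion − arrival: P0=12, P1=8, P2=7, P3=1
Total turnaround = 12 + 8 + 7 + 1 = 28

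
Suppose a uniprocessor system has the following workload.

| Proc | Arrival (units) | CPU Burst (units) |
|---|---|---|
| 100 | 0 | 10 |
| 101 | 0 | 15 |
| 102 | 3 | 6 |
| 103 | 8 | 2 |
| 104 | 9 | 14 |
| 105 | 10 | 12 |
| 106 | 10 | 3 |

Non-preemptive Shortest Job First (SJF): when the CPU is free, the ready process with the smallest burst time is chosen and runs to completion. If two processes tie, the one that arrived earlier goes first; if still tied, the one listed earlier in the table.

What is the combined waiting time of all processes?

Gantt: | 100 0-10 | 103 10-12 | 106 12-15 | 102 15-21 | 105 21-33 | 104 33-47 | 101 47-62 |
Completion: 100=10  101=62  102=21  103=12  104=47  105=33  106=15
Turnaround (C−A): 100=10  101=62  102=18  103=4  104=38  105=23  106=5
Waiting = turnaround − burst: 100=0, 101=47, 102=12, 103=2, 104=24, 105=11, 106=2
Total waiting = 0 + 47 + 12 + 2 + 24 + 11 + 2 = 98

98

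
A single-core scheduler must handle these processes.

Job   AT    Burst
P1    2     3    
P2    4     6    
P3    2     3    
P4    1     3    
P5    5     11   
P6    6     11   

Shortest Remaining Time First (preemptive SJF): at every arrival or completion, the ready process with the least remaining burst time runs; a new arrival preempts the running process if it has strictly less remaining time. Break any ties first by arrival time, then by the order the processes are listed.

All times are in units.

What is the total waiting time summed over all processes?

Timeline: | idle 0-1 | P4 1-4 | P1 4-7 | P3 7-10 | P2 10-16 | P5 16-27 | P6 27-38 |
Completion: P1=7  P2=16  P3=10  P4=4  P5=27  P6=38
Waiting = turnaround − burst: P1=2, P2=6, P3=5, P4=0, P5=11, P6=21
Total waiting = 2 + 6 + 5 + 0 + 11 + 21 = 45

45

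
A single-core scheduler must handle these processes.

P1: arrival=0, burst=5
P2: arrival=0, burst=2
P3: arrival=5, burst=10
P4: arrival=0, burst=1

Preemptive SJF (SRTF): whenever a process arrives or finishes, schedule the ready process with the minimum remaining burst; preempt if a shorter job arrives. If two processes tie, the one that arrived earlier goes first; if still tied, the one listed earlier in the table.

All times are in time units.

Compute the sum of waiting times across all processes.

7

Schedule: | P4 0-1 | P2 1-3 | P1 3-8 | P3 8-18 |
Completion: P1=8  P2=3  P3=18  P4=1
Turnaround (C−A): P1=8  P2=3  P3=13  P4=1
Waiting = turnaround − burst: P1=3, P2=1, P3=3, P4=0
Total waiting = 3 + 1 + 3 + 0 = 7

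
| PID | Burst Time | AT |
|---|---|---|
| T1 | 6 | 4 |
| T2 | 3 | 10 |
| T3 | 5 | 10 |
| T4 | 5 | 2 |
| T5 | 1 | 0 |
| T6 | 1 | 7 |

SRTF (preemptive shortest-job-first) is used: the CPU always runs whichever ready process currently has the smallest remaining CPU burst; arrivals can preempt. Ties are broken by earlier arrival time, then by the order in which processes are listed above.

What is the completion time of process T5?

Timeline: | T5 0-1 | idle 1-2 | T4 2-7 | T6 7-8 | T1 8-10 | T2 10-13 | T1 13-17 | T3 17-22 |
Completion: T1=17  T2=13  T3=22  T4=7  T5=1  T6=8

1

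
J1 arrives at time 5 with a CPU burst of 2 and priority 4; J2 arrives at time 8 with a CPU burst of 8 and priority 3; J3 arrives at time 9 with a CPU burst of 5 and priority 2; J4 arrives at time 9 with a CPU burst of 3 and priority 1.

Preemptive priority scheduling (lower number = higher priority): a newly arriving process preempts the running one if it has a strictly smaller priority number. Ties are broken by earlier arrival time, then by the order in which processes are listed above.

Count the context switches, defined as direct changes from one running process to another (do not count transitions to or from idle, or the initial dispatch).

3

Schedule: | idle 0-5 | J1 5-7 | idle 7-8 | J2 8-9 | J4 9-12 | J3 12-17 | J2 17-24 |
Completion: J1=7  J2=24  J3=17  J4=12
Turnaround (C−A): J1=2  J2=16  J3=8  J4=3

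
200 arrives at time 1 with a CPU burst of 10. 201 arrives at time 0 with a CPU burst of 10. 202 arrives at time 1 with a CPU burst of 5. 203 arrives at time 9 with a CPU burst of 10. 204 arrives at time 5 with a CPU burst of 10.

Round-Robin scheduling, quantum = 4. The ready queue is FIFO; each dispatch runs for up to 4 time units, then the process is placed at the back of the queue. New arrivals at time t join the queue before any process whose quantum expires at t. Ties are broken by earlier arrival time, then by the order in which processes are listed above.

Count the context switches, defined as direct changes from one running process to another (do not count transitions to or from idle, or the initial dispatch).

Timeline: | 201 0-4 | 200 4-8 | 202 8-12 | 201 12-16 | 204 16-20 | 200 20-24 | 203 24-28 | 202 28-29 | 201 29-31 | 204 31-35 | 200 35-37 | 203 37-41 | 204 41-43 | 203 43-45 |
Completion: 200=37  201=31  202=29  203=45  204=43
Turnaround (C−A): 200=36  201=31  202=28  203=36  204=38

13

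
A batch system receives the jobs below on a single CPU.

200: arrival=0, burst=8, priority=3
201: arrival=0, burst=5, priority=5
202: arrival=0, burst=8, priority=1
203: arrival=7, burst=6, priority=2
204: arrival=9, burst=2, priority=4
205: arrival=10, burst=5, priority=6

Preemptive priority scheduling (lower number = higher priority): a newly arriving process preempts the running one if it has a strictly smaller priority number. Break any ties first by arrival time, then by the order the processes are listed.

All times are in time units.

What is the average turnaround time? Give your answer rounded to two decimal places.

17.50

Timeline: | 202 0-8 | 203 8-14 | 200 14-22 | 204 22-24 | 201 24-29 | 205 29-34 |
Completion: 200=22  201=29  202=8  203=14  204=24  205=34
Turnaround (C−A): 200=22  201=29  202=8  203=7  204=15  205=24
Turnaround times: 200=22, 201=29, 202=8, 203=7, 204=15, 205=24
Average turnaround = (22+29+8+7+15+24) / 6 = 105/6 = 17.50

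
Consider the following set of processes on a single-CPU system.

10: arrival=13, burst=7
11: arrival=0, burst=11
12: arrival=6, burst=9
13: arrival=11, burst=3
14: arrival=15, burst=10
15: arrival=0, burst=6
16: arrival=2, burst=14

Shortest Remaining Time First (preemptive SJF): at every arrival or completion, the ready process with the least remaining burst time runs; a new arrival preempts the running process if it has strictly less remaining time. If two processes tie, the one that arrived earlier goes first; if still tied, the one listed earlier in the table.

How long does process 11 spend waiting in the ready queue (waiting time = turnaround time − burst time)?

Timeline: | 15 0-6 | 12 6-11 | 13 11-14 | 12 14-18 | 10 18-25 | 14 25-35 | 11 35-46 | 16 46-60 |
Completion: 10=25  11=46  12=18  13=14  14=35  15=6  16=60
Turnaround (C−A): 10=12  11=46  12=12  13=3  14=20  15=6  16=58
Waiting(11) = turnaround − burst = 46 − 11 = 35

35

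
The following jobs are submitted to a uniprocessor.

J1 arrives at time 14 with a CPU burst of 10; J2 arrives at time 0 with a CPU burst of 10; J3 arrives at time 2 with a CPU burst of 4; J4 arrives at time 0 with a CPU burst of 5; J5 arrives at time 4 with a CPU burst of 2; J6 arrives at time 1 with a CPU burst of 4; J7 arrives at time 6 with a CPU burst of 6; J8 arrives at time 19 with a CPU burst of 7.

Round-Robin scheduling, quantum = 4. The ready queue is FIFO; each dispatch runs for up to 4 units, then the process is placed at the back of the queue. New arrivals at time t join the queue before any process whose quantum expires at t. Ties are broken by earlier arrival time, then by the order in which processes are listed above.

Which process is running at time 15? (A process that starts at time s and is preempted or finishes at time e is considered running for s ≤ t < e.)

Timeline: | J2 0-4 | J4 4-8 | J6 8-12 | J3 12-16 | J5 16-18 | J2 18-22 | J7 22-26 | J4 26-27 | J1 27-31 | J8 31-35 | J2 35-37 | J7 37-39 | J1 39-43 | J8 43-46 | J1 46-48 |
Completion: J1=48  J2=37  J3=16  J4=27  J5=18  J6=12  J7=39  J8=46

J3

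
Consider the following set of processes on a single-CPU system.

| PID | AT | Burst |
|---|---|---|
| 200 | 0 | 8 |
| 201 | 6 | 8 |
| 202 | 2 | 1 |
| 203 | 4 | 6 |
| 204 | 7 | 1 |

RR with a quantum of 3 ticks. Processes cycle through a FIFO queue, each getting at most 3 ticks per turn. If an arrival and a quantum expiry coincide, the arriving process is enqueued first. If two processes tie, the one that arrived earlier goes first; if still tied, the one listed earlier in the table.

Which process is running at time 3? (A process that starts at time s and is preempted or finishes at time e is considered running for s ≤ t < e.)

202

Timeline: | 200 0-3 | 202 3-4 | 200 4-7 | 203 7-10 | 201 10-13 | 204 13-14 | 200 14-16 | 203 16-19 | 201 19-24 |
Completion: 200=16  201=24  202=4  203=19  204=14
Turnaround (C−A): 200=16  201=18  202=2  203=15  204=7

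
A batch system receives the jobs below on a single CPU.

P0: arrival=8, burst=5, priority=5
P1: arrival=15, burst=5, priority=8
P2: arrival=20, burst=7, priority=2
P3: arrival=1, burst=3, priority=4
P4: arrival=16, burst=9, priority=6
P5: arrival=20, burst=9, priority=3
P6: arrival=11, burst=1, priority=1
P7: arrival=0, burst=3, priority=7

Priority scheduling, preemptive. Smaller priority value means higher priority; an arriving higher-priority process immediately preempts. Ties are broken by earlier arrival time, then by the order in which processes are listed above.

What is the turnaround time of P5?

Schedule: | P7 0-1 | P3 1-4 | P7 4-6 | idle 6-8 | P0 8-11 | P6 11-12 | P0 12-14 | idle 14-15 | P1 15-16 | P4 16-20 | P2 20-27 | P5 27-36 | P4 36-41 | P1 41-45 |
Completion: P0=14  P1=45  P2=27  P3=4  P4=41  P5=36  P6=12  P7=6
Turnaround(P5) = completion − arrival = 36 − 20 = 16

16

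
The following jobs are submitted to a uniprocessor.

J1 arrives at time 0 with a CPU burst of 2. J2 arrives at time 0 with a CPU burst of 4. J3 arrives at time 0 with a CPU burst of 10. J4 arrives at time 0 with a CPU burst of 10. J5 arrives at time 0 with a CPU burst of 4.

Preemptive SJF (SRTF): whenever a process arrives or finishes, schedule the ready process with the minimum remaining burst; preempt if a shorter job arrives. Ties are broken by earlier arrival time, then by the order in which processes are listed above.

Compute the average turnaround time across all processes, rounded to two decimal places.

Schedule: | J1 0-2 | J2 2-6 | J5 6-10 | J3 10-20 | J4 20-30 |
Completion: J1=2  J2=6  J3=20  J4=30  J5=10
Turnaround times: J1=2, J2=6, J3=20, J4=30, J5=10
Average turnaround = (2+6+20+30+10) / 5 = 68/5 = 13.60

13.60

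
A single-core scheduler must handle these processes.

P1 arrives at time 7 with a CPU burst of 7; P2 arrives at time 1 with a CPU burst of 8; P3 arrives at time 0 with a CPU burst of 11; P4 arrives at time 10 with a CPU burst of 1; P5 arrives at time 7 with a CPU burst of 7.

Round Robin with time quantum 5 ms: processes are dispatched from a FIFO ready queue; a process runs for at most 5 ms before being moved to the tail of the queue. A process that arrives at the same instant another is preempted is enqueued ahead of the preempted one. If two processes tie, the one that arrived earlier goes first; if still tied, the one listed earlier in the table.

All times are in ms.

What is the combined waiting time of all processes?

92

Gantt: | P3 0-5 | P2 5-10 | P3 10-15 | P1 15-20 | P5 20-25 | P4 25-26 | P2 26-29 | P3 29-30 | P1 30-32 | P5 32-34 |
Completion: P1=32  P2=29  P3=30  P4=26  P5=34
Waiting = turnaround − burst: P1=18, P2=20, P3=19, P4=15, P5=20
Total waiting = 18 + 20 + 19 + 15 + 20 = 92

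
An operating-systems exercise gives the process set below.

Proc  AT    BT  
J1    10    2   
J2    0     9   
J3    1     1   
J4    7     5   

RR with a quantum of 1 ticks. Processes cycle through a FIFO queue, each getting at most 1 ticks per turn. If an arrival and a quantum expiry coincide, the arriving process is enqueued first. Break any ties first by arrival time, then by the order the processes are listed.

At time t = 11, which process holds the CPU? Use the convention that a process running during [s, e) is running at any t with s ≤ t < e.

Schedule: | J2 0-1 | J3 1-2 | J2 2-7 | J4 7-8 | J2 8-9 | J4 9-10 | J2 10-11 | J1 11-12 | J4 12-13 | J2 13-14 | J1 14-15 | J4 15-17 |
Completion: J1=15  J2=14  J3=2  J4=17
Turnaround (C−A): J1=5  J2=14  J3=1  J4=10

J1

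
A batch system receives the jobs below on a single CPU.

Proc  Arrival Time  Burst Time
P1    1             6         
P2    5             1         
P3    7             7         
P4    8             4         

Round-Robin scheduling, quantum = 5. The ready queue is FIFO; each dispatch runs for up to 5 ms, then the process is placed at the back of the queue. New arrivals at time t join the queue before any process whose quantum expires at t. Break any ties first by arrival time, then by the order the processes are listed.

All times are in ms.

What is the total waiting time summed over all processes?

Timeline: | idle 0-1 | P1 1-6 | P2 6-7 | P1 7-8 | P3 8-13 | P4 13-17 | P3 17-19 |
Completion: P1=8  P2=7  P3=19  P4=17
Turnaround (C−A): P1=7  P2=2  P3=12  P4=9
Waiting = turnaround − burst: P1=1, P2=1, P3=5, P4=5
Total waiting = 1 + 1 + 5 + 5 = 12

12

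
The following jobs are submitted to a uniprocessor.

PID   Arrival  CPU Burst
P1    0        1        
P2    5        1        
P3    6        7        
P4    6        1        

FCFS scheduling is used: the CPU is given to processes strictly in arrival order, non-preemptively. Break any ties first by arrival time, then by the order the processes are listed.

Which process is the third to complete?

Gantt: | P1 0-1 | idle 1-5 | P2 5-6 | P3 6-13 | P4 13-14 |
Completion: P1=1  P2=6  P3=13  P4=14
Turnaround (C−A): P1=1  P2=1  P3=7  P4=8
Finish order: P1 → P2 → P3 → P4

P3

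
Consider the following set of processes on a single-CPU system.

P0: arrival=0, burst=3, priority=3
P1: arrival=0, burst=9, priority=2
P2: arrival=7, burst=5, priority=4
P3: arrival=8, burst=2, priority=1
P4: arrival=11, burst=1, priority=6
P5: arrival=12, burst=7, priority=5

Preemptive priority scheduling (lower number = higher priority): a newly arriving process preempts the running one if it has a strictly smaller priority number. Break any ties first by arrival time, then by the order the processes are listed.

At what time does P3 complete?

10

Timeline: | P1 0-8 | P3 8-10 | P1 10-11 | P0 11-14 | P2 14-19 | P5 19-26 | P4 26-27 |
Completion: P0=14  P1=11  P2=19  P3=10  P4=27  P5=26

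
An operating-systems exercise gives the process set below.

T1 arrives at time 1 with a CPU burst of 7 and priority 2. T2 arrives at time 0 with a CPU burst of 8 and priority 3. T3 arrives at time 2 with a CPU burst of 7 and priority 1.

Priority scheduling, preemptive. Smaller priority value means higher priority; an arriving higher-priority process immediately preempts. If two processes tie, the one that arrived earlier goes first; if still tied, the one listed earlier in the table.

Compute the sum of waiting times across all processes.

21

Schedule: | T2 0-1 | T1 1-2 | T3 2-9 | T1 9-15 | T2 15-22 |
Completion: T1=15  T2=22  T3=9
Waiting = turnaround − burst: T1=7, T2=14, T3=0
Total waiting = 7 + 14 + 0 = 21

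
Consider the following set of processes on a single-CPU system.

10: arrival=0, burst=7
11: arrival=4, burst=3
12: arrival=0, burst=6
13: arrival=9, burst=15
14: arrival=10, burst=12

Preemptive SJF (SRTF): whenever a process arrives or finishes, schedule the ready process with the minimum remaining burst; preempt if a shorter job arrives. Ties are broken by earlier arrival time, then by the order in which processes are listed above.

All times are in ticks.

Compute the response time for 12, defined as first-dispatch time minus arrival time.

0

Gantt: | 12 0-6 | 11 6-9 | 10 9-16 | 14 16-28 | 13 28-43 |
Completion: 10=16  11=9  12=6  13=43  14=28
Turnaround (C−A): 10=16  11=5  12=6  13=34  14=18
Response(12) = first start − arrival = 0 − 0 = 0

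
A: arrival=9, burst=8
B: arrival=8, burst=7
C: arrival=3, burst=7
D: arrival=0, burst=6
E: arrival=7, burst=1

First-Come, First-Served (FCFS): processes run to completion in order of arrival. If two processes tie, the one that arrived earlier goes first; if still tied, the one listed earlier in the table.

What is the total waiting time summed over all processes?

27

Gantt: | D 0-6 | C 6-13 | E 13-14 | B 14-21 | A 21-29 |
Completion: A=29  B=21  C=13  D=6  E=14
Turnaround (C−A): A=20  B=13  C=10  D=6  E=7
Waiting = turnaround − burst: A=12, B=6, C=3, D=0, E=6
Total waiting = 12 + 6 + 3 + 0 + 6 = 27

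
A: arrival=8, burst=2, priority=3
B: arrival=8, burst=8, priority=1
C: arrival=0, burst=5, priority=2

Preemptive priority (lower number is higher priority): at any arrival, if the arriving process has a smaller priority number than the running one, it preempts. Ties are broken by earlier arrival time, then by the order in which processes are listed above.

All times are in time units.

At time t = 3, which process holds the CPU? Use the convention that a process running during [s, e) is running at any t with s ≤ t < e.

C

Timeline: | C 0-5 | idle 5-8 | B 8-16 | A 16-18 |
Completion: A=18  B=16  C=5
Turnaround (C−A): A=10  B=8  C=5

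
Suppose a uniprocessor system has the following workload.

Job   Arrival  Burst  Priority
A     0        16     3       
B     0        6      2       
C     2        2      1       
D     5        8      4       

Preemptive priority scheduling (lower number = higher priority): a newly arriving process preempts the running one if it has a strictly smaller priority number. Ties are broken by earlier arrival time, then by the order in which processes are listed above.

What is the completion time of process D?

Timeline: | B 0-2 | C 2-4 | B 4-8 | A 8-24 | D 24-32 |
Completion: A=24  B=8  C=4  D=32
Turnaround (C−A): A=24  B=8  C=2  D=27

32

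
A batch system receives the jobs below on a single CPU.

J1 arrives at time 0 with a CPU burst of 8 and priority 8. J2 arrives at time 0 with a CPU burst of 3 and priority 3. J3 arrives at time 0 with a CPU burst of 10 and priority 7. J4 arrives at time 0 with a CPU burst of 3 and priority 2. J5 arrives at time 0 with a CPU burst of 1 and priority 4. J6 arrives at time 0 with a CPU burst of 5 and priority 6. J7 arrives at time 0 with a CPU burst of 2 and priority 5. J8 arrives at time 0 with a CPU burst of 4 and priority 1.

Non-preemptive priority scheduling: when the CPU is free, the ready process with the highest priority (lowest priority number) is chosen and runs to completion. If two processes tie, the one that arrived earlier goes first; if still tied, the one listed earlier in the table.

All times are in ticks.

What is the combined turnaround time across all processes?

Gantt: | J8 0-4 | J4 4-7 | J2 7-10 | J5 10-11 | J7 11-13 | J6 13-18 | J3 18-28 | J1 28-36 |
Completion: J1=36  J2=10  J3=28  J4=7  J5=11  J6=18  J7=13  J8=4
Turnaround (C−A): J1=36  J2=10  J3=28  J4=7  J5=11  J6=18  J7=13  J8=4
Turnaround = completion − arrival: J1=36, J2=10, J3=28, J4=7, J5=11, J6=18, J7=13, J8=4
Total turnaround = 36 + 10 + 28 + 7 + 11 + 18 + 13 + 4 = 127

127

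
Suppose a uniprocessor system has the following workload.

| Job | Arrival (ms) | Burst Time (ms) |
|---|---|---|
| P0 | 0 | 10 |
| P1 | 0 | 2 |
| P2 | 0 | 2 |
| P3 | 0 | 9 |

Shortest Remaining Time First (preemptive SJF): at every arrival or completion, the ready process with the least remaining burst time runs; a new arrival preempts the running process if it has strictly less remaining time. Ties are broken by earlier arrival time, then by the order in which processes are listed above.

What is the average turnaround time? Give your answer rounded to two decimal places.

10.50

Schedule: | P1 0-2 | P2 2-4 | P3 4-13 | P0 13-23 |
Completion: P0=23  P1=2  P2=4  P3=13
Turnaround times: P0=23, P1=2, P2=4, P3=13
Average turnaround = (23+2+4+13) / 4 = 42/4 = 10.50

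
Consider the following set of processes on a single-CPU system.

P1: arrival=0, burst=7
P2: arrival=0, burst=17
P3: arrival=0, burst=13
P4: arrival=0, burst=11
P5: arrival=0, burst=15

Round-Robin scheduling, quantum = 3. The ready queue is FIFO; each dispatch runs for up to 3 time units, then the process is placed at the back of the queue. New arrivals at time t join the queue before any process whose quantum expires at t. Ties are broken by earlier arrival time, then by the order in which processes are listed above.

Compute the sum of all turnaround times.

Schedule: | P1 0-3 | P2 3-6 | P3 6-9 | P4 9-12 | P5 12-15 | P1 15-18 | P2 18-21 | P3 21-24 | P4 24-27 | P5 27-30 | P1 30-31 | P2 31-34 | P3 34-37 | P4 37-40 | P5 40-43 | P2 43-46 | P3 46-49 | P4 49-51 | P5 51-54 | P2 54-57 | P3 57-58 | P5 58-61 | P2 61-63 |
Completion: P1=31  P2=63  P3=58  P4=51  P5=61
Turnaround = completion − arrival: P1=31, P2=63, P3=58, P4=51, P5=61
Total turnaround = 31 + 63 + 58 + 51 + 61 = 264

264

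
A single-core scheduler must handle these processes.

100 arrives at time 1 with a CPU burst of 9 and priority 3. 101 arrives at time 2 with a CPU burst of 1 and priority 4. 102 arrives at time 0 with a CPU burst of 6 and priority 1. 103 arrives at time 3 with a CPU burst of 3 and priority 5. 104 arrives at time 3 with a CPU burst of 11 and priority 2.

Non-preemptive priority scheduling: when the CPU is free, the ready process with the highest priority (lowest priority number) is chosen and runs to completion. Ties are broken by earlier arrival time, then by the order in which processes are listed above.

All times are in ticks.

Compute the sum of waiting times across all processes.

Timeline: | 102 0-6 | 104 6-17 | 100 17-26 | 101 26-27 | 103 27-30 |
Completion: 100=26  101=27  102=6  103=30  104=17
Waiting = turnaround − burst: 100=16, 101=24, 102=0, 103=24, 104=3
Total waiting = 16 + 24 + 0 + 24 + 3 = 67

67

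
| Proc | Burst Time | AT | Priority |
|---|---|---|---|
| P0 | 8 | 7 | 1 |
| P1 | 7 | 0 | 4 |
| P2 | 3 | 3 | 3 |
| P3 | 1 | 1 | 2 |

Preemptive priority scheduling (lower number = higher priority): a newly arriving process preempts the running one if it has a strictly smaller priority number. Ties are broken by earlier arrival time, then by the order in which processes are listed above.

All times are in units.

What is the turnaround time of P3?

Schedule: | P1 0-1 | P3 1-2 | P1 2-3 | P2 3-6 | P1 6-7 | P0 7-15 | P1 15-19 |
Completion: P0=15  P1=19  P2=6  P3=2
Turnaround (C−A): P0=8  P1=19  P2=3  P3=1
Turnaround(P3) = completion − arrival = 2 − 1 = 1

1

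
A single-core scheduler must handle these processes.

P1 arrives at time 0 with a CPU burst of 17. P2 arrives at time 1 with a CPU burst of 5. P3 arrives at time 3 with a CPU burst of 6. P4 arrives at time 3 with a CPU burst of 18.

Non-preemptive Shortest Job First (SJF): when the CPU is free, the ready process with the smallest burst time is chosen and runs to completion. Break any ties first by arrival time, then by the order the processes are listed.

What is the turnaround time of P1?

17

Timeline: | P1 0-17 | P2 17-22 | P3 22-28 | P4 28-46 |
Completion: P1=17  P2=22  P3=28  P4=46
Turnaround (C−A): P1=17  P2=21  P3=25  P4=43
Turnaround(P1) = completion − arrival = 17 − 0 = 17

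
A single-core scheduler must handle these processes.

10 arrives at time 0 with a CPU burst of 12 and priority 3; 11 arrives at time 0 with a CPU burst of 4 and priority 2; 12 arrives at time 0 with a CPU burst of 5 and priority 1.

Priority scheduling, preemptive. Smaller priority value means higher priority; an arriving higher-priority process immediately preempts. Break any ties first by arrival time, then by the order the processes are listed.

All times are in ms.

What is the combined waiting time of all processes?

14

Gantt: | 12 0-5 | 11 5-9 | 10 9-21 |
Completion: 10=21  11=9  12=5
Turnaround (C−A): 10=21  11=9  12=5
Waiting = turnaround − burst: 10=9, 11=5, 12=0
Total waiting = 9 + 5 + 0 = 14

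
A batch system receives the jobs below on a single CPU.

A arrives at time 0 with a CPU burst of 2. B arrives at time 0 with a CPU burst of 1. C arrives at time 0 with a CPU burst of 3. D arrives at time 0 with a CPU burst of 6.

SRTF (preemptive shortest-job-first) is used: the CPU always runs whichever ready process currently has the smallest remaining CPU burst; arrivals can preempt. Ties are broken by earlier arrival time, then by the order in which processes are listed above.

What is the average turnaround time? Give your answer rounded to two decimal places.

Timeline: | B 0-1 | A 1-3 | C 3-6 | D 6-12 |
Completion: A=3  B=1  C=6  D=12
Turnaround (C−A): A=3  B=1  C=6  D=12
Turnaround times: A=3, B=1, C=6, D=12
Average turnaround = (3+1+6+12) / 4 = 22/4 = 5.50

5.50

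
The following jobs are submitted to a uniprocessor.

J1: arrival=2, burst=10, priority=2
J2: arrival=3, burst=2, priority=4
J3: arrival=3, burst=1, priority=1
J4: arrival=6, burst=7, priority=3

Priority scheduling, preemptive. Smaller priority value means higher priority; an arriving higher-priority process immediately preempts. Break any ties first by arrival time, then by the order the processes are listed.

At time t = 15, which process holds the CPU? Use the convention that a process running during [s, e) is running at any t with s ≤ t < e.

J4

Timeline: | idle 0-2 | J1 2-3 | J3 3-4 | J1 4-13 | J4 13-20 | J2 20-22 |
Completion: J1=13  J2=22  J3=4  J4=20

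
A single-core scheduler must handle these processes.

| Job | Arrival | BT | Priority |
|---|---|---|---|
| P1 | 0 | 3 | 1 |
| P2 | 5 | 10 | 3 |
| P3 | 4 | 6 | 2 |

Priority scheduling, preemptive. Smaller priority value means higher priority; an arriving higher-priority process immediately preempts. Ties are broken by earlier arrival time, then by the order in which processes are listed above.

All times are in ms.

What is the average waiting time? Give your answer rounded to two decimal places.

Gantt: | P1 0-3 | idle 3-4 | P3 4-10 | P2 10-20 |
Completion: P1=3  P2=20  P3=10
Turnaround (C−A): P1=3  P2=15  P3=6
Waiting times: P1=0, P2=5, P3=0
Average waiting = (0+5+0) / 3 = 5/3 = 1.67

1.67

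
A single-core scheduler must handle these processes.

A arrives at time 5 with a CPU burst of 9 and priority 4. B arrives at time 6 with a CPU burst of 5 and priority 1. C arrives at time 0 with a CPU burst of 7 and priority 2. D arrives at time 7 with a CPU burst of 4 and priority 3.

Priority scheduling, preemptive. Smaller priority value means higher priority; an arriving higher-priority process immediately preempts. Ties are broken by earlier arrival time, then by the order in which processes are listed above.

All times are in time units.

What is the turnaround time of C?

12

Gantt: | C 0-6 | B 6-11 | C 11-12 | D 12-16 | A 16-25 |
Completion: A=25  B=11  C=12  D=16
Turnaround (C−A): A=20  B=5  C=12  D=9
Turnaround(C) = completion − arrival = 12 − 0 = 12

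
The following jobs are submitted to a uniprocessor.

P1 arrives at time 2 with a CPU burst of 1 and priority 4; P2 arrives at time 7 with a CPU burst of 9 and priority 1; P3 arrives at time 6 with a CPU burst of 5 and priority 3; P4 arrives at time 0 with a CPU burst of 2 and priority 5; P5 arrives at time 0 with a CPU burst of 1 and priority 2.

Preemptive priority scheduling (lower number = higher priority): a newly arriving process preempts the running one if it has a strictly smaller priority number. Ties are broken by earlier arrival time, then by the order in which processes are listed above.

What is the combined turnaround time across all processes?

29

Schedule: | P5 0-1 | P4 1-2 | P1 2-3 | P4 3-4 | idle 4-6 | P3 6-7 | P2 7-16 | P3 16-20 |
Completion: P1=3  P2=16  P3=20  P4=4  P5=1
Turnaround = completion − arrival: P1=1, P2=9, P3=14, P4=4, P5=1
Total turnaround = 1 + 9 + 14 + 4 + 1 = 29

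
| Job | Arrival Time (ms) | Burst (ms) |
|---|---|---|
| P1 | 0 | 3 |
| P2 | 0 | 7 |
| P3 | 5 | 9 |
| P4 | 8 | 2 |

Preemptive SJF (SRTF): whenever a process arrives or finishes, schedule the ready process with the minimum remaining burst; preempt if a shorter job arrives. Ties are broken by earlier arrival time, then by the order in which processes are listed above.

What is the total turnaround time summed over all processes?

33

Schedule: | P1 0-3 | P2 3-10 | P4 10-12 | P3 12-21 |
Completion: P1=3  P2=10  P3=21  P4=12
Turnaround = completion − arrival: P1=3, P2=10, P3=16, P4=4
Total turnaround = 3 + 10 + 16 + 4 = 33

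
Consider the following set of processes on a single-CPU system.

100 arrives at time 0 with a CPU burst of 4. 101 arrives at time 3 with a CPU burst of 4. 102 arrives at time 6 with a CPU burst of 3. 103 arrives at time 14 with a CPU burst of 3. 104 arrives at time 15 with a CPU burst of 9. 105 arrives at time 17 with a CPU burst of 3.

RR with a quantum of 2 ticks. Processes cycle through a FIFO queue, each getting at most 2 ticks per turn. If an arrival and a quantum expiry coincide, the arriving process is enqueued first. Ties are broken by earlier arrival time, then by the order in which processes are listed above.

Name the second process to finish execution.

Gantt: | 100 0-4 | 101 4-6 | 102 6-8 | 101 8-10 | 102 10-11 | idle 11-14 | 103 14-16 | 104 16-18 | 103 18-19 | 105 19-21 | 104 21-23 | 105 23-24 | 104 24-29 |
Completion: 100=4  101=10  102=11  103=19  104=29  105=24
Finish order: 100 → 101 → 102 → 103 → 105 → 104

101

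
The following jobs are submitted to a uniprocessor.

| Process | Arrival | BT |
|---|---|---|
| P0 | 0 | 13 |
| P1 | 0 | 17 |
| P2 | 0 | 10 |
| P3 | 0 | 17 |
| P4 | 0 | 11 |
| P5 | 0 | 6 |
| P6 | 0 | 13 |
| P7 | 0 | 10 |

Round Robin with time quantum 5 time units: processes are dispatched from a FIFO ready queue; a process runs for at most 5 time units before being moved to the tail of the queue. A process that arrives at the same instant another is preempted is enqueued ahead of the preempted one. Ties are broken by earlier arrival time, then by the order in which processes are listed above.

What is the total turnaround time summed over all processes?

651

Schedule: | P0 0-5 | P1 5-10 | P2 10-15 | P3 15-20 | P4 20-25 | P5 25-30 | P6 30-35 | P7 35-40 | P0 40-45 | P1 45-50 | P2 50-55 | P3 55-60 | P4 60-65 | P5 65-66 | P6 66-71 | P7 71-76 | P0 76-79 | P1 79-84 | P3 84-89 | P4 89-90 | P6 90-93 | P1 93-95 | P3 95-97 |
Completion: P0=79  P1=95  P2=55  P3=97  P4=90  P5=66  P6=93  P7=76
Turnaround (C−A): P0=79  P1=95  P2=55  P3=97  P4=90  P5=66  P6=93  P7=76
Turnaround = completion − arrival: P0=79, P1=95, P2=55, P3=97, P4=90, P5=66, P6=93, P7=76
Total turnaround = 79 + 95 + 55 + 97 + 90 + 66 + 93 + 76 = 651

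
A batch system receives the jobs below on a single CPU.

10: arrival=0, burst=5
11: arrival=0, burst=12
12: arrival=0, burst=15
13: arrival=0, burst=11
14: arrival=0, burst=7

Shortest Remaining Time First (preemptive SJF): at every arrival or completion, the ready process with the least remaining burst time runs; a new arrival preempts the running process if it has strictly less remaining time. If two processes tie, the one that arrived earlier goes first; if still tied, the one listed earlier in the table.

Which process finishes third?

13

Schedule: | 10 0-5 | 14 5-12 | 13 12-23 | 11 23-35 | 12 35-50 |
Completion: 10=5  11=35  12=50  13=23  14=12
Finish order: 10 → 14 → 13 → 11 → 12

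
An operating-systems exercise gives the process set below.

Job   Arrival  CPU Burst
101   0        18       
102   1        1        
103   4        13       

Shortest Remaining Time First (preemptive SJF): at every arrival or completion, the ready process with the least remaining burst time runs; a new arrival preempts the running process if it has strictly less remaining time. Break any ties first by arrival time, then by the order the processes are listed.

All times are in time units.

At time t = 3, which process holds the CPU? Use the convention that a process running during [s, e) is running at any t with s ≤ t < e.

Gantt: | 101 0-1 | 102 1-2 | 101 2-4 | 103 4-17 | 101 17-32 |
Completion: 101=32  102=2  103=17
Turnaround (C−A): 101=32  102=1  103=13

101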